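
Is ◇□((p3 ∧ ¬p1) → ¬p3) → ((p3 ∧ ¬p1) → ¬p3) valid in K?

No, not valid

Tableau for the negation ¬(◇□((p3 ∧ ¬p1) → ¬p3) → ((p3 ∧ ¬p1) → ¬p3)):
1. ¬(◇□((p3 ∧ ¬p1) → ¬p3) → ((p3 ∧ ¬p1) → ¬p3)), u
2. ◇□((p3 ∧ ¬p1) → ¬p3), u
3. ¬((p3 ∧ ¬p1) → ¬p3), u
4. p3 ∧ ¬p1, u
5. p3, u
6. ¬p1, u
7. □((p3 ∧ ¬p1) → ¬p3), v
Accessibility: uRv
The negation has an open branch (countermodel exists).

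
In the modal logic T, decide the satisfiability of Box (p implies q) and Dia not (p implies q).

1. Box (p implies q) and Dia not (p implies q), u
2. Box (p implies q), u
3. Dia not (p implies q), u
4. p implies q, u
5. q, u
6. not (p implies q), v
7. p, v
8. not q, v
9. p implies q, v
10. q, v
Accessibility: uRu, uRv, vRv
Branch closes: q and not q both at v.
Every branch closes; the branch above is one of them.

Unsatisfiable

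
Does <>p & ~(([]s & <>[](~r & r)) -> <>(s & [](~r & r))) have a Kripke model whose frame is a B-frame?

No, unsatisfiable

1. <>p & ~(([]s & <>[](~r & r)) -> <>(s & [](~r & r))), u
2. <>p, u
3. ~(([]s & <>[](~r & r)) -> <>(s & [](~r & r))), u
4. []s & <>[](~r & r), u
5. ~<>(s & [](~r & r)), u
6. []s, u
7. <>[](~r & r), u
8. ~(s & [](~r & r)), u
9. s, u
10. ~[](~r & r), u
11. p, v
12. ~(s & [](~r & r)), v
13. s, v
14. ~[](~r & r), v
15. [](~r & r), w
16. ~(s & [](~r & r)), w
17. s, w
18. ~r & r, u
19. ~r, u
20. r, u
Accessibility: uRu, uRv, uRw, vRu, vRv, wRu, wRw
Branch closes: r and ~r both at u.
(One branch shown.) All branches close.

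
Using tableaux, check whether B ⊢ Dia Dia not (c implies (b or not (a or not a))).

No, not valid

Tableau for the negation not Dia Dia not (c implies (b or not (a or not a))):
1. not Dia Dia not (c implies (b or not (a or not a))), w0
2. not Dia not (c implies (b or not (a or not a))), w0   [neg-Dia-rule on 1 via w0Rw0]
3. c implies (b or not (a or not a)), w0   [neg-Dia-rule on 2 via w0Rw0]
4. b or not (a or not a), w0   [implies-rule on 3 (branches; this branch)]
5. b, w0   [or-rule on 4 (branches; this branch)]
Accessibility: w0Rw0
The negation has an open branch (countermodel exists).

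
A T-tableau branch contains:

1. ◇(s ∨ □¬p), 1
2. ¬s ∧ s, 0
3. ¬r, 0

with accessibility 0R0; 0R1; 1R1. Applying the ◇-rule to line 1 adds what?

a fresh world 2 with 1R2, and s ∨ □¬p at 2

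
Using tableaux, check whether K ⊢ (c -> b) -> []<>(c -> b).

Tableau for the negation ~((c -> b) -> []<>(c -> b)):
1. ~((c -> b) -> []<>(c -> b)), u
2. c -> b, u
3. ~[]<>(c -> b), u
4. b, u
5. ~<>(c -> b), v
Accessibility: uRv
The negation has an open branch (countermodel exists).

No, not valid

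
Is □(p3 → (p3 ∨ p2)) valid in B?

Tableau for the negation ¬□(p3 → (p3 ∨ p2)):
1. ¬□(p3 → (p3 ∨ p2)), 0
2. ¬(p3 → (p3 ∨ p2)), 1
3. p3, 1
4. ¬(p3 ∨ p2), 1
5. ¬p3, 1
6. ¬p2, 1
Accessibility: 0R0, 0R1, 1R0, 1R1
Branch closes: p3 and ¬p3 both at 1.
All branches of the negation close; one closing branch shown above.

Yes, valid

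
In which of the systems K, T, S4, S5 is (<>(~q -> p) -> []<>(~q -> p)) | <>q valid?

S4-tableau for the negation ~((<>(~q -> p) -> []<>(~q -> p)) | <>q):
1. ~((<>(~q -> p) -> []<>(~q -> p)) | <>q), u
2. ~(<>(~q -> p) -> []<>(~q -> p)), u   [~|-rule on 1]
3. ~<>q, u   [~|-rule on 1]
4. <>(~q -> p), u   [~->-rule on 2]
5. ~[]<>(~q -> p), u   [~->-rule on 2]
6. ~q, u   [~<>-rule on 3 via uRu]
7. ~q -> p, v   [<>-rule on 4: fresh world v, uRv]
8. ~q, v   [~<>-rule on 3 via uRv]
9. p, v   [->-rule on 7 (branches; this branch)]
10. ~<>(~q -> p), w   [~[]-rule on 5: fresh world w, uRw]
11. ~q, w   [~<>-rule on 3 via uRw]
12. ~(~q -> p), w   [~<>-rule on 10 via wRw]
13. ~p, w   [~->-rule on 12]
Accessibility: uRu, uRv, uRw, vRv, wRw
Complete open branch: countermodel on an S4-frame, so not valid in S4, nor in K, T (the same frame is also a K-frame and a T-frame).
S5-tableau for the negation ~((<>(~q -> p) -> []<>(~q -> p)) | <>q):
1. ~((<>(~q -> p) -> []<>(~q -> p)) | <>q), u
2. ~(<>(~q -> p) -> []<>(~q -> p)), u   [~|-rule on 1]
3. ~<>q, u   [~|-rule on 1]
4. <>(~q -> p), u   [~->-rule on 2]
5. ~[]<>(~q -> p), u   [~->-rule on 2]
6. ~q, u   [~<>-rule on 3 via uRu]
7. ~q -> p, v   [<>-rule on 4: fresh world v, uRv]
8. ~q, v   [~<>-rule on 3 via uRv]
9. p, v   [->-rule on 7 (branches; this branch)]
10. ~<>(~q -> p), w   [~[]-rule on 5: fresh world w, uRw]
11. ~q, w   [~<>-rule on 3 via uRw]
12. ~(~q -> p), u   [~<>-rule on 10 via wRu]
13. ~p, u   [~->-rule on 12]
14. ~(~q -> p), v   [~<>-rule on 10 via wRv]
15. ~p, v   [~->-rule on 14]
Accessibility: uRu, uRv, uRw, vRu, vRv, vRw, wRu, wRv, wRw
Branch closes: p and ~p both at v.
Every branch closes (one shown): valid in S5.

S5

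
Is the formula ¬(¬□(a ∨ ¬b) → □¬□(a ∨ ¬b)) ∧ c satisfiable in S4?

Yes, satisfiable

1. ¬(¬□(a ∨ ¬b) → □¬□(a ∨ ¬b)) ∧ c, w0
2. ¬(¬□(a ∨ ¬b) → □¬□(a ∨ ¬b)), w0
3. c, w0
4. ¬□(a ∨ ¬b), w0
5. ¬□¬□(a ∨ ¬b), w0
6. ¬(a ∨ ¬b), w1
7. ¬a, w1
8. b, w1
9. □(a ∨ ¬b), w2
10. a ∨ ¬b, w2
11. ¬b, w2
Accessibility: w0Rw0, w0Rw1, w0Rw2, w1Rw1, w2Rw2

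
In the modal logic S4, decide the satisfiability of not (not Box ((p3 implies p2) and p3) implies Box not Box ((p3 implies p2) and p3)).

1. not (not Box ((p3 implies p2) and p3) implies Box not Box ((p3 implies p2) and p3)), u
2. not Box ((p3 implies p2) and p3), u
3. not Box not Box ((p3 implies p2) and p3), u
4. not ((p3 implies p2) and p3), v
5. not p3, v
6. Box ((p3 implies p2) and p3), w
7. (p3 implies p2) and p3, w
8. p3 implies p2, w
9. p3, w
10. p2, w
Accessibility: uRu, uRv, uRw, vRv, wRw

Satisfiable (open branch found)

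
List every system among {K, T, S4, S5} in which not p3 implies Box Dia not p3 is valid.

S4-tableau for the negation not (not p3 implies Box Dia not p3):
1. not (not p3 implies Box Dia not p3), u
2. not p3, u   [neg-implies-rule on 1]
3. not Box Dia not p3, u   [neg-implies-rule on 1]
4. not Dia not p3, v   [neg-Box-rule on 3: fresh world v, uRv]
5. p3, v   [neg-Dia-rule on 4 via vRv]
Accessibility: uRu, uRv, vRv
Complete open branch: countermodel on an S4-frame, so not valid in S4, nor in K, T (the same frame is also a K-frame and a T-frame).
S5-tableau for the negation not (not p3 implies Box Dia not p3):
1. not (not p3 implies Box Dia not p3), u
2. not p3, u   [neg-implies-rule on 1]
3. not Box Dia not p3, u   [neg-implies-rule on 1]
4. not Dia not p3, v   [neg-Box-rule on 3: fresh world v, uRv]
5. p3, u   [neg-Dia-rule on 4 via vRu]
Accessibility: uRu, uRv, vRu, vRv
Branch closes: p3 and not p3 both at u.
Every branch closes (one shown): valid in S5.

S5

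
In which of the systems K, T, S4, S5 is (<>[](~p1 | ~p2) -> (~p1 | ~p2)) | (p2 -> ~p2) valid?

S4-tableau for the negation ~((<>[](~p1 | ~p2) -> (~p1 | ~p2)) | (p2 -> ~p2)):
1. ~((<>[](~p1 | ~p2) -> (~p1 | ~p2)) | (p2 -> ~p2)), u
2. ~(<>[](~p1 | ~p2) -> (~p1 | ~p2)), u
3. ~(p2 -> ~p2), u
4. <>[](~p1 | ~p2), u
5. ~(~p1 | ~p2), u
6. p2, u
7. p1, u
8. [](~p1 | ~p2), v
9. ~p1 | ~p2, v
10. ~p2, v
Accessibility: uRu, uRv, vRv
Complete open branch: countermodel on an S4-frame, so not valid in S4, nor in K, T (the same frame is also a K-frame and a T-frame).
S5-tableau for the negation ~((<>[](~p1 | ~p2) -> (~p1 | ~p2)) | (p2 -> ~p2)):
1. ~((<>[](~p1 | ~p2) -> (~p1 | ~p2)) | (p2 -> ~p2)), u
2. ~(<>[](~p1 | ~p2) -> (~p1 | ~p2)), u
3. ~(p2 -> ~p2), u
4. <>[](~p1 | ~p2), u
5. ~(~p1 | ~p2), u
6. p2, u
7. p1, u
8. [](~p1 | ~p2), v
9. ~p1 | ~p2, u
10. ~p1 | ~p2, v
11. ~p2, u
Accessibility: uRu, uRv, vRu, vRv
Branch closes: p2 and ~p2 both at u.
Every branch closes (one shown): valid in S5.

S5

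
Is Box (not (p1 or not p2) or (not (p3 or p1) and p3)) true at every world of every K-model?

Tableau for the negation not Box (not (p1 or not p2) or (not (p3 or p1) and p3)):
1. not Box (not (p1 or not p2) or (not (p3 or p1) and p3)), u
2. not (not (p1 or not p2) or (not (p3 or p1) and p3)), v
3. p1 or not p2, v
4. not (not (p3 or p1) and p3), v
5. not p2, v
6. not p3, v
Accessibility: uRv
The negation has an open branch (countermodel exists).

Invalid (countermodel exists)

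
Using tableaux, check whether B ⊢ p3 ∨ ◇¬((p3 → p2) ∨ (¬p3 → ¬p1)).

Tableau for the negation ¬(p3 ∨ ◇¬((p3 → p2) ∨ (¬p3 → ¬p1))):
1. ¬(p3 ∨ ◇¬((p3 → p2) ∨ (¬p3 → ¬p1))), u
2. ¬p3, u
3. ¬◇¬((p3 → p2) ∨ (¬p3 → ¬p1)), u
4. (p3 → p2) ∨ (¬p3 → ¬p1), u
5. ¬p3 → ¬p1, u
6. ¬p1, u
Accessibility: uRu
The negation has an open branch (countermodel exists).

No, not valid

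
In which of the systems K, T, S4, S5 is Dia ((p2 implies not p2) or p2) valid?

T, S4, S5

T-tableau for the negation not Dia ((p2 implies not p2) or p2):
1. not Dia ((p2 implies not p2) or p2), u
2. not ((p2 implies not p2) or p2), u
3. not (p2 implies not p2), u
4. not p2, u
5. p2, u
Accessibility: uRu
Branch closes: p2 and not p2 both at u.
Every branch closes (one shown): valid in T, hence also in S4, S5 (every theorem of T is a theorem of S4 and S5).
K-tableau for the negation not Dia ((p2 implies not p2) or p2):
1. not Dia ((p2 implies not p2) or p2), u
Complete open branch: countermodel on a K-frame, so not valid in K.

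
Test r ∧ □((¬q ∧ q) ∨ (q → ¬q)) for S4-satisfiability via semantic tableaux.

Yes, satisfiable

1. r ∧ □((¬q ∧ q) ∨ (q → ¬q)), 0
2. r, 0   [∧-rule on 1]
3. □((¬q ∧ q) ∨ (q → ¬q)), 0   [∧-rule on 1]
4. (¬q ∧ q) ∨ (q → ¬q), 0   [□-rule on 3 via 0R0]
5. q → ¬q, 0   [∨-rule on 4 (branches; this branch)]
6. ¬q, 0   [→-rule on 5 (branches; this branch)]
Accessibility: 0R0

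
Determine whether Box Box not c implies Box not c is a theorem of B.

Yes, valid

Tableau for the negation not (Box Box not c implies Box not c):
1. not (Box Box not c implies Box not c), w0
2. Box Box not c, w0
3. not Box not c, w0
4. Box not c, w0
5. not c, w0
6. c, w1
7. Box not c, w1
8. not c, w1
Accessibility: w0Rw0, w0Rw1, w1Rw0, w1Rw1
Branch closes: c and not c both at w1.
All branches of the negation close; one closing branch shown above.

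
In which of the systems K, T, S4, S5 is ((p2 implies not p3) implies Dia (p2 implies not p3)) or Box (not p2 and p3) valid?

T, S4, S5

K-tableau for the negation not (((p2 implies not p3) implies Dia (p2 implies not p3)) or Box (not p2 and p3)):
1. not (((p2 implies not p3) implies Dia (p2 implies not p3)) or Box (not p2 and p3)), w0
2. not ((p2 implies not p3) implies Dia (p2 implies not p3)), w0   [neg-or-rule on 1]
3. not Box (not p2 and p3), w0   [neg-or-rule on 1]
4. p2 implies not p3, w0   [neg-implies-rule on 2]
5. not Dia (p2 implies not p3), w0   [neg-implies-rule on 2]
6. not p3, w0   [implies-rule on 4 (branches; this branch)]
7. not (not p2 and p3), w1   [neg-Box-rule on 3: fresh world w1, w0Rw1]
8. not (p2 implies not p3), w1   [neg-Dia-rule on 5 via w0Rw1]
9. p2, w1   [neg-implies-rule on 8]
10. p3, w1   [neg-implies-rule on 8]
Accessibility: w0Rw1
Complete open branch: countermodel on a K-frame, so not valid in K.
T-tableau for the negation not (((p2 implies not p3) implies Dia (p2 implies not p3)) or Box (not p2 and p3)):
1. not (((p2 implies not p3) implies Dia (p2 implies not p3)) or Box (not p2 and p3)), w0
2. not ((p2 implies not p3) implies Dia (p2 implies not p3)), w0   [neg-or-rule on 1]
3. not Box (not p2 and p3), w0   [neg-or-rule on 1]
4. p2 implies not p3, w0   [neg-implies-rule on 2]
5. not Dia (p2 implies not p3), w0   [neg-implies-rule on 2]
6. not (p2 implies not p3), w0   [neg-Dia-rule on 5 via w0Rw0]
7. p2, w0   [neg-implies-rule on 6]
8. p3, w0   [neg-implies-rule on 6]
9. not p3, w0   [implies-rule on 4 (branches; this branch)]
Accessibility: w0Rw0
Branch closes: p3 and not p3 both at w0.
Every branch closes (one shown): valid in T, hence also in S4, S5 (every theorem of T is a theorem of S4 and S5).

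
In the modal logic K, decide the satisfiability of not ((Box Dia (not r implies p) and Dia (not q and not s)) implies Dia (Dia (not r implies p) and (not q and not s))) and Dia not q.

1. not ((Box Dia (not r implies p) and Dia (not q and not s)) implies Dia (Dia (not r implies p) and (not q and not s))) and Dia not q, u
2. not ((Box Dia (not r implies p) and Dia (not q and not s)) implies Dia (Dia (not r implies p) and (not q and not s))), u
3. Dia not q, u
4. Box Dia (not r implies p) and Dia (not q and not s), u
5. not Dia (Dia (not r implies p) and (not q and not s)), u
6. Box Dia (not r implies p), u
7. Dia (not q and not s), u
8. not q, v
9. not (Dia (not r implies p) and (not q and not s)), v
10. Dia (not r implies p), v
11. not (not q and not s), v
12. s, v
13. not q and not s, w
14. not q, w
15. not s, w
16. not (Dia (not r implies p) and (not q and not s)), w
17. Dia (not r implies p), w
18. not Dia (not r implies p), w
19. not r implies p, x
20. p, x
21. not r implies p, y
22. not (not r implies p), y
23. not r, y
24. not p, y
25. p, y
Accessibility: uRv, uRw, vRx, wRy
Branch closes: p and not p both at y.
(One branch shown.) All branches close.

No, unsatisfiable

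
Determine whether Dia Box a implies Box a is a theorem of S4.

Tableau for the negation not (Dia Box a implies Box a):
1. not (Dia Box a implies Box a), 0
2. Dia Box a, 0
3. not Box a, 0
4. Box a, 1
5. a, 1
6. not a, 2
Accessibility: 0R0, 0R1, 0R2, 1R1, 2R2
The negation has an open branch (countermodel exists).

Invalid (countermodel exists)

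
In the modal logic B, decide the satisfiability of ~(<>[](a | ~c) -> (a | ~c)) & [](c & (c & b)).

1. ~(<>[](a | ~c) -> (a | ~c)) & [](c & (c & b)), 0
2. ~(<>[](a | ~c) -> (a | ~c)), 0   [&-rule on 1]
3. [](c & (c & b)), 0   [&-rule on 1]
4. <>[](a | ~c), 0   [~->-rule on 2]
5. ~(a | ~c), 0   [~->-rule on 2]
6. ~a, 0   [~|-rule on 5]
7. c, 0   [~|-rule on 5]
8. c & (c & b), 0   [[]-rule on 3 via 0R0]
9. c & b, 0   [&-rule on 8]
10. b, 0   [&-rule on 9]
11. [](a | ~c), 1   [<>-rule on 4: fresh world 1, 0R1]
12. c & (c & b), 1   [[]-rule on 3 via 0R1]
13. c, 1   [&-rule on 12]
14. c & b, 1   [&-rule on 12]
15. b, 1   [&-rule on 14]
16. a | ~c, 0   [[]-rule on 11 via 1R0]
17. a | ~c, 1   [[]-rule on 11 via 1R1]
18. ~c, 0   [|-rule on 16 (branches; this branch)]
Accessibility: 0R0, 0R1, 1R0, 1R1
Branch closes: c and ~c both at 0.
(One branch shown.) All branches close.

Unsatisfiable (every branch closes)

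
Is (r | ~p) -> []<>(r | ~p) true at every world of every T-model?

Tableau for the negation ~((r | ~p) -> []<>(r | ~p)):
1. ~((r | ~p) -> []<>(r | ~p)), w0
2. r | ~p, w0
3. ~[]<>(r | ~p), w0
4. ~p, w0
5. ~<>(r | ~p), w1
6. ~(r | ~p), w1
7. ~r, w1
8. p, w1
Accessibility: w0Rw0, w0Rw1, w1Rw1
The negation has an open branch (countermodel exists).

Not valid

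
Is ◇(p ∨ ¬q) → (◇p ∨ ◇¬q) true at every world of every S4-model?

Tableau for the negation ¬(◇(p ∨ ¬q) → (◇p ∨ ◇¬q)):
1. ¬(◇(p ∨ ¬q) → (◇p ∨ ◇¬q)), 0
2. ◇(p ∨ ¬q), 0
3. ¬(◇p ∨ ◇¬q), 0
4. ¬◇p, 0
5. ¬◇¬q, 0
6. ¬p, 0
7. q, 0
8. p ∨ ¬q, 1
9. ¬p, 1
10. q, 1
11. ¬q, 1
Accessibility: 0R0, 0R1, 1R1
Branch closes: q and ¬q both at 1.
All branches of the negation close; one closing branch shown above.

Valid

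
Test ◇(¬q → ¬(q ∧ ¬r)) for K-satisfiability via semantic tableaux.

1. ◇(¬q → ¬(q ∧ ¬r)), w0
2. ¬q → ¬(q ∧ ¬r), w1
3. ¬(q ∧ ¬r), w1
4. r, w1
Accessibility: w0Rw1

Yes, satisfiable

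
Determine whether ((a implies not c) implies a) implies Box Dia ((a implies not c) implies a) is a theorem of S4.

Invalid (countermodel exists)

Tableau for the negation not (((a implies not c) implies a) implies Box Dia ((a implies not c) implies a)):
1. not (((a implies not c) implies a) implies Box Dia ((a implies not c) implies a)), u
2. (a implies not c) implies a, u   [neg-implies-rule on 1]
3. not Box Dia ((a implies not c) implies a), u   [neg-implies-rule on 1]
4. a, u   [implies-rule on 2 (branches; this branch)]
5. not Dia ((a implies not c) implies a), v   [neg-Box-rule on 3: fresh world v, uRv]
6. not ((a implies not c) implies a), v   [neg-Dia-rule on 5 via vRv]
7. a implies not c, v   [neg-implies-rule on 6]
8. not a, v   [neg-implies-rule on 6]
9. not c, v   [implies-rule on 7 (branches; this branch)]
Accessibility: uRu, uRv, vRv
The negation has an open branch (countermodel exists).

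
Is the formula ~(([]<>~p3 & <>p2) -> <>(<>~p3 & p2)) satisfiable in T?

1. ~(([]<>~p3 & <>p2) -> <>(<>~p3 & p2)), u
2. []<>~p3 & <>p2, u
3. ~<>(<>~p3 & p2), u
4. []<>~p3, u
5. <>p2, u
6. ~(<>~p3 & p2), u
7. <>~p3, u
8. ~p2, u
9. p2, v
10. ~(<>~p3 & p2), v
11. <>~p3, v
12. ~<>~p3, v
13. p3, v
14. ~p3, w
15. ~(<>~p3 & p2), w
16. <>~p3, w
17. ~p2, w
18. ~p3, x
19. p3, x
Accessibility: uRu, uRv, uRw, vRv, vRx, wRw, xRx
Branch closes: p3 and ~p3 both at x.
Every branch closes; the branch above is one of them.

Unsatisfiable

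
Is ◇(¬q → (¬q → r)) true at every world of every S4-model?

Not valid

Tableau for the negation ¬◇(¬q → (¬q → r)):
1. ¬◇(¬q → (¬q → r)), w0
2. ¬(¬q → (¬q → r)), w0
3. ¬q, w0
4. ¬(¬q → r), w0
5. ¬r, w0
Accessibility: w0Rw0
The negation has an open branch (countermodel exists).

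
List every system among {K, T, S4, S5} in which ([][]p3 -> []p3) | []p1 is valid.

T, S4, S5

K-tableau for the negation ~(([][]p3 -> []p3) | []p1):
1. ~(([][]p3 -> []p3) | []p1), w0
2. ~([][]p3 -> []p3), w0   [~|-rule on 1]
3. ~[]p1, w0   [~|-rule on 1]
4. [][]p3, w0   [~->-rule on 2]
5. ~[]p3, w0   [~->-rule on 2]
6. ~p1, w1   [~[]-rule on 3: fresh world w1, w0Rw1]
7. []p3, w1   [[]-rule on 4 via w0Rw1]
8. ~p3, w2   [~[]-rule on 5: fresh world w2, w0Rw2]
9. []p3, w2   [[]-rule on 4 via w0Rw2]
Accessibility: w0Rw1, w0Rw2
Complete open branch: countermodel on a K-frame, so not valid in K.
T-tableau for the negation ~(([][]p3 -> []p3) | []p1):
1. ~(([][]p3 -> []p3) | []p1), w0
2. ~([][]p3 -> []p3), w0   [~|-rule on 1]
3. ~[]p1, w0   [~|-rule on 1]
4. [][]p3, w0   [~->-rule on 2]
5. ~[]p3, w0   [~->-rule on 2]
6. []p3, w0   [[]-rule on 4 via w0Rw0]
7. p3, w0   [[]-rule on 6 via w0Rw0]
8. ~p1, w1   [~[]-rule on 3: fresh world w1, w0Rw1]
9. []p3, w1   [[]-rule on 4 via w0Rw1]
10. p3, w1   [[]-rule on 6 via w0Rw1]
11. ~p3, w2   [~[]-rule on 5: fresh world w2, w0Rw2]
12. []p3, w2   [[]-rule on 4 via w0Rw2]
13. p3, w2   [[]-rule on 6 via w0Rw2]
Accessibility: w0Rw0, w0Rw1, w0Rw2, w1Rw1, w2Rw2
Branch closes: p3 and ~p3 both at w2.
Every branch closes (one shown): valid in T, hence also in S4, S5 (every theorem of T is a theorem of S4 and S5).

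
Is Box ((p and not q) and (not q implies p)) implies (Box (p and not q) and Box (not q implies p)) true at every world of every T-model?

Yes, valid

Tableau for the negation not (Box ((p and not q) and (not q implies p)) implies (Box (p and not q) and Box (not q implies p))):
1. not (Box ((p and not q) and (not q implies p)) implies (Box (p and not q) and Box (not q implies p))), u
2. Box ((p and not q) and (not q implies p)), u
3. not (Box (p and not q) and Box (not q implies p)), u
4. (p and not q) and (not q implies p), u
5. p and not q, u
6. not q implies p, u
7. p, u
8. not q, u
9. not Box (not q implies p), u
10. not (not q implies p), v
11. not q, v
12. not p, v
13. (p and not q) and (not q implies p), v
14. p and not q, v
15. not q implies p, v
16. p, v
Accessibility: uRu, uRv, vRv
Branch closes: p and not p both at v.
Every branch of the negation's tableau closes; the branch above is one of them.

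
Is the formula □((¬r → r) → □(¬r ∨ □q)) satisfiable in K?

1. □((¬r → r) → □(¬r ∨ □q)), w0

Satisfiable (open branch found)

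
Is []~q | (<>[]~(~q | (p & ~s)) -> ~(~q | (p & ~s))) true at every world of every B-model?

Tableau for the negation ~([]~q | (<>[]~(~q | (p & ~s)) -> ~(~q | (p & ~s)))):
1. ~([]~q | (<>[]~(~q | (p & ~s)) -> ~(~q | (p & ~s)))), 0
2. ~[]~q, 0
3. ~(<>[]~(~q | (p & ~s)) -> ~(~q | (p & ~s))), 0
4. <>[]~(~q | (p & ~s)), 0
5. ~q | (p & ~s), 0
6. p & ~s, 0
7. p, 0
8. ~s, 0
9. q, 1
10. []~(~q | (p & ~s)), 2
11. ~(~q | (p & ~s)), 0
12. q, 0
13. ~(p & ~s), 0
14. ~(~q | (p & ~s)), 2
15. q, 2
16. ~(p & ~s), 2
17. s, 0
Accessibility: 0R0, 0R1, 0R2, 1R0, 1R1, 2R0, 2R2
Branch closes: s and ~s both at 0.
Every branch of the negation's tableau closes; the branch above is one of them.

Yes, valid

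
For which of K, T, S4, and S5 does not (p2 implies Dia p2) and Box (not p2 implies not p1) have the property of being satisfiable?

T-tableau for the formula:
1. not (p2 implies Dia p2) and Box (not p2 implies not p1), 0
2. not (p2 implies Dia p2), 0
3. Box (not p2 implies not p1), 0
4. p2, 0
5. not Dia p2, 0
6. not p2 implies not p1, 0
7. not p2, 0
Accessibility: 0R0
Branch closes: p2 and not p2 both at 0.
Every branch closes (one shown): unsatisfiable in T, hence also in S4, S5 (every S4/S5-frame is a T-frame).
K-tableau for the formula:
1. not (p2 implies Dia p2) and Box (not p2 implies not p1), 0
2. not (p2 implies Dia p2), 0
3. Box (not p2 implies not p1), 0
4. p2, 0
5. not Dia p2, 0
Complete open branch: satisfiable in K.

K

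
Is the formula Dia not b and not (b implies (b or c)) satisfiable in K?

1. Dia not b and not (b implies (b or c)), 0
2. Dia not b, 0
3. not (b implies (b or c)), 0
4. b, 0
5. not (b or c), 0
6. not b, 0
7. not c, 0
Branch closes: b and not b both at 0.
All branches of the tableau close; one closing branch shown above.

No, unsatisfiable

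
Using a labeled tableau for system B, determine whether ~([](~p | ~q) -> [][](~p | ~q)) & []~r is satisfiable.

Yes, satisfiable

1. ~([](~p | ~q) -> [][](~p | ~q)) & []~r, w0
2. ~([](~p | ~q) -> [][](~p | ~q)), w0
3. []~r, w0
4. [](~p | ~q), w0
5. ~[][](~p | ~q), w0
6. ~r, w0
7. ~p | ~q, w0
8. ~q, w0
9. ~[](~p | ~q), w1
10. ~r, w1
11. ~p | ~q, w1
12. ~q, w1
13. ~(~p | ~q), w2
14. p, w2
15. q, w2
Accessibility: w0Rw0, w0Rw1, w1Rw0, w1Rw1, w1Rw2, w2Rw1, w2Rw2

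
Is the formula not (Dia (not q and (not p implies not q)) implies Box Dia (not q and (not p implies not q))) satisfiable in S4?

1. not (Dia (not q and (not p implies not q)) implies Box Dia (not q and (not p implies not q))), u
2. Dia (not q and (not p implies not q)), u   [neg-implies-rule on 1]
3. not Box Dia (not q and (not p implies not q)), u   [neg-implies-rule on 1]
4. not q and (not p implies not q), v   [Dia-rule on 2: fresh world v, uRv]
5. not q, v   [and-rule on 4]
6. not p implies not q, v   [and-rule on 4]
7. not Dia (not q and (not p implies not q)), w   [neg-Box-rule on 3: fresh world w, uRw]
8. not (not q and (not p implies not q)), w   [neg-Dia-rule on 7 via wRw]
9. not (not p implies not q), w   [neg-and-rule on 8 (branches; this branch)]
10. not p, w   [neg-implies-rule on 9]
11. q, w   [neg-implies-rule on 9]
Accessibility: uRu, uRv, uRw, vRv, wRw

Satisfiable (open branch found)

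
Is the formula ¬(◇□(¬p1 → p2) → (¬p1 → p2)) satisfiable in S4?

Satisfiable (open branch found)

1. ¬(◇□(¬p1 → p2) → (¬p1 → p2)), w0
2. ◇□(¬p1 → p2), w0
3. ¬(¬p1 → p2), w0
4. ¬p1, w0
5. ¬p2, w0
6. □(¬p1 → p2), w1
7. ¬p1 → p2, w1
8. p2, w1
Accessibility: w0Rw0, w0Rw1, w1Rw1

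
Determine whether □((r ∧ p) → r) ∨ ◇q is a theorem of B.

Tableau for the negation ¬(□((r ∧ p) → r) ∨ ◇q):
1. ¬(□((r ∧ p) → r) ∨ ◇q), w0
2. ¬□((r ∧ p) → r), w0   [¬∨-rule on 1]
3. ¬◇q, w0   [¬∨-rule on 1]
4. ¬q, w0   [¬◇-rule on 3 via w0Rw0]
5. ¬((r ∧ p) → r), w1   [¬□-rule on 2: fresh world w1, w0Rw1]
6. r ∧ p, w1   [¬→-rule on 5]
7. ¬r, w1   [¬→-rule on 5]
8. r, w1   [∧-rule on 6]
9. p, w1   [∧-rule on 6]
Accessibility: w0Rw0, w0Rw1, w1Rw0, w1Rw1
Branch closes: r and ¬r both at w1.
All branches of the negation close; one closing branch shown above.

Valid in B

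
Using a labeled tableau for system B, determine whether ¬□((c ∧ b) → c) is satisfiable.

1. ¬□((c ∧ b) → c), w0
2. ¬((c ∧ b) → c), w1   [¬□-rule on 1: fresh world w1, w0Rw1]
3. c ∧ b, w1   [¬→-rule on 2]
4. ¬c, w1   [¬→-rule on 2]
5. c, w1   [∧-rule on 3]
6. b, w1   [∧-rule on 3]
Accessibility: w0Rw0, w0Rw1, w1Rw0, w1Rw1
Branch closes: c and ¬c both at w1.
(One branch shown.) All branches close.

Unsatisfiable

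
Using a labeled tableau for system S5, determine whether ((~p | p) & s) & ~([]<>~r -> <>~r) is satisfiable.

1. ((~p | p) & s) & ~([]<>~r -> <>~r), u
2. (~p | p) & s, u
3. ~([]<>~r -> <>~r), u
4. ~p | p, u
5. s, u
6. []<>~r, u
7. ~<>~r, u
8. <>~r, u
9. r, u
10. p, u
11. ~r, v
12. <>~r, v
13. r, v
Accessibility: uRu, uRv, vRu, vRv
Branch closes: r and ~r both at v.
Every branch closes; the branch above is one of them.

No, unsatisfiable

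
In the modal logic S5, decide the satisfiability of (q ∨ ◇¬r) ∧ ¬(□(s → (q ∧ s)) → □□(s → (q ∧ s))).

Unsatisfiable

1. (q ∨ ◇¬r) ∧ ¬(□(s → (q ∧ s)) → □□(s → (q ∧ s))), w0
2. q ∨ ◇¬r, w0   [∧-rule on 1]
3. ¬(□(s → (q ∧ s)) → □□(s → (q ∧ s))), w0   [∧-rule on 1]
4. □(s → (q ∧ s)), w0   [¬→-rule on 3]
5. ¬□□(s → (q ∧ s)), w0   [¬→-rule on 3]
6. s → (q ∧ s), w0   [□-rule on 4 via w0Rw0]
7. ◇¬r, w0   [∨-rule on 2 (branches; this branch)]
8. q ∧ s, w0   [→-rule on 6 (branches; this branch)]
9. q, w0   [∧-rule on 8]
10. s, w0   [∧-rule on 8]
11. ¬□(s → (q ∧ s)), w1   [¬□-rule on 5: fresh world w1, w0Rw1]
12. s → (q ∧ s), w1   [□-rule on 4 via w0Rw1]
13. q ∧ s, w1   [→-rule on 12 (branches; this branch)]
14. q, w1   [∧-rule on 13]
15. s, w1   [∧-rule on 13]
16. ¬r, w2   [◇-rule on 7: fresh world w2, w0Rw2]
17. s → (q ∧ s), w2   [□-rule on 4 via w0Rw2]
18. q ∧ s, w2   [→-rule on 17 (branches; this branch)]
19. q, w2   [∧-rule on 18]
20. s, w2   [∧-rule on 18]
21. ¬(s → (q ∧ s)), w3   [¬□-rule on 11: fresh world w3, w1Rw3]
22. s, w3   [¬→-rule on 21]
23. ¬(q ∧ s), w3   [¬→-rule on 21]
24. s → (q ∧ s), w3   [□-rule on 4 via w0Rw3]
25. ¬q, w3   [¬∧-rule on 23 (branches; this branch)]
26. q ∧ s, w3   [→-rule on 24 (branches; this branch)]
27. q, w3   [∧-rule on 26]
Accessibility: w0Rw0, w0Rw1, w0Rw2, w0Rw3, w1Rw0, w1Rw1, w1Rw2, w1Rw3, w2Rw0, w2Rw1, w2Rw2, w2Rw3, w3Rw0, w3Rw1, w3Rw2, w3Rw3
Branch closes: q and ¬q both at w3.
All branches of the tableau close; one closing branch shown above.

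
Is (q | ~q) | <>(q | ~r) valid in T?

Tableau for the negation ~((q | ~q) | <>(q | ~r)):
1. ~((q | ~q) | <>(q | ~r)), 0
2. ~(q | ~q), 0
3. ~<>(q | ~r), 0
4. ~q, 0
5. q, 0
Accessibility: 0R0
Branch closes: q and ~q both at 0.
Every branch of the negation's tableau closes; the branch above is one of them.

Valid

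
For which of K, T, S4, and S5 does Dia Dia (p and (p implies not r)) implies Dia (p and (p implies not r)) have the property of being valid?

S4-tableau for the negation not (Dia Dia (p and (p implies not r)) implies Dia (p and (p implies not r))):
1. not (Dia Dia (p and (p implies not r)) implies Dia (p and (p implies not r))), u
2. Dia Dia (p and (p implies not r)), u
3. not Dia (p and (p implies not r)), u
4. not (p and (p implies not r)), u
5. not (p implies not r), u
6. p, u
7. r, u
8. Dia (p and (p implies not r)), v
9. not (p and (p implies not r)), v
10. not (p implies not r), v
11. p, v
12. r, v
13. p and (p implies not r), w
14. p, w
15. p implies not r, w
16. not (p and (p implies not r)), w
17. not r, w
18. not (p implies not r), w
19. r, w
Accessibility: uRu, uRv, uRw, vRv, vRw, wRw
Branch closes: r and not r both at w.
Every branch closes (one shown): valid in S4, hence also in S5 (every theorem of S4 is a theorem of S5).
T-tableau for the negation not (Dia Dia (p and (p implies not r)) implies Dia (p and (p implies not r))):
1. not (Dia Dia (p and (p implies not r)) implies Dia (p and (p implies not r))), u
2. Dia Dia (p and (p implies not r)), u
3. not Dia (p and (p implies not r)), u
4. not (p and (p implies not r)), u
5. not (p implies not r), u
6. p, u
7. r, u
8. Dia (p and (p implies not r)), v
9. not (p and (p implies not r)), v
10. not (p implies not r), v
11. p, v
12. r, v
13. p and (p implies not r), w
14. p, w
15. p implies not r, w
16. not r, w
Accessibility: uRu, uRv, vRv, vRw, wRw
Complete open branch: countermodel on a T-frame, so not valid in T, nor in K (the same frame is also a K-frame).

S4, S5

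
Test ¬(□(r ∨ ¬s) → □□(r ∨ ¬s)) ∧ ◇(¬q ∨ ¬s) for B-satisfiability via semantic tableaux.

1. ¬(□(r ∨ ¬s) → □□(r ∨ ¬s)) ∧ ◇(¬q ∨ ¬s), u
2. ¬(□(r ∨ ¬s) → □□(r ∨ ¬s)), u   [∧-rule on 1]
3. ◇(¬q ∨ ¬s), u   [∧-rule on 1]
4. □(r ∨ ¬s), u   [¬→-rule on 2]
5. ¬□□(r ∨ ¬s), u   [¬→-rule on 2]
6. r ∨ ¬s, u   [□-rule on 4 via uRu]
7. ¬s, u   [∨-rule on 6 (branches; this branch)]
8. ¬q ∨ ¬s, v   [◇-rule on 3: fresh world v, uRv]
9. r ∨ ¬s, v   [□-rule on 4 via uRv]
10. ¬s, v   [∨-rule on 8 (branches; this branch)]
11. ¬□(r ∨ ¬s), w   [¬□-rule on 5: fresh world w, uRw]
12. r ∨ ¬s, w   [□-rule on 4 via uRw]
13. ¬s, w   [∨-rule on 12 (branches; this branch)]
14. ¬(r ∨ ¬s), x   [¬□-rule on 11: fresh world x, wRx]
15. ¬r, x   [¬∨-rule on 14]
16. s, x   [¬∨-rule on 14]
Accessibility: uRu, uRv, uRw, vRu, vRv, wRu, wRw, wRx, xRw, xRx

Yes, satisfiable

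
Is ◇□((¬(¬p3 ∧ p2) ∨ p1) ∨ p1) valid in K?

Not valid

Tableau for the negation ¬◇□((¬(¬p3 ∧ p2) ∨ p1) ∨ p1):
1. ¬◇□((¬(¬p3 ∧ p2) ∨ p1) ∨ p1), w0
The negation has an open branch (countermodel exists).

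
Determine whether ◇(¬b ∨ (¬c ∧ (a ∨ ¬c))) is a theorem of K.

No, not valid

Tableau for the negation ¬◇(¬b ∨ (¬c ∧ (a ∨ ¬c))):
1. ¬◇(¬b ∨ (¬c ∧ (a ∨ ¬c))), w0
The negation has an open branch (countermodel exists).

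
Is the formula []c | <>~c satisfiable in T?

Satisfiable

1. []c | <>~c, 0
2. <>~c, 0   [|-rule on 1 (branches; this branch)]
3. ~c, 1   [<>-rule on 2: fresh world 1, 0R1]
Accessibility: 0R0, 0R1, 1R1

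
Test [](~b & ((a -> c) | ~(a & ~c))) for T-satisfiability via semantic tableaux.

1. [](~b & ((a -> c) | ~(a & ~c))), w0
2. ~b & ((a -> c) | ~(a & ~c)), w0
3. ~b, w0
4. (a -> c) | ~(a & ~c), w0
5. ~(a & ~c), w0
6. c, w0
Accessibility: w0Rw0

Satisfiable (open branch found)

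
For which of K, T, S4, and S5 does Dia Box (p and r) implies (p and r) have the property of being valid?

S4-tableau for the negation not (Dia Box (p and r) implies (p and r)):
1. not (Dia Box (p and r) implies (p and r)), u
2. Dia Box (p and r), u
3. not (p and r), u
4. not r, u
5. Box (p and r), v
6. p and r, v
7. p, v
8. r, v
Accessibility: uRu, uRv, vRv
Complete open branch: countermodel on an S4-frame, so not valid in S4, nor in K, T (the same frame is also a K-frame and a T-frame).
S5-tableau for the negation not (Dia Box (p and r) implies (p and r)):
1. not (Dia Box (p and r) implies (p and r)), u
2. Dia Box (p and r), u
3. not (p and r), u
4. not r, u
5. Box (p and r), v
6. p and r, u
7. p, u
8. r, u
Accessibility: uRu, uRv, vRu, vRv
Branch closes: r and not r both at u.
Every branch closes (one shown): valid in S5.

S5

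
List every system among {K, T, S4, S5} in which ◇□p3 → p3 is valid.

S5

S5-tableau for the negation ¬(◇□p3 → p3):
1. ¬(◇□p3 → p3), w0
2. ◇□p3, w0   [¬→-rule on 1]
3. ¬p3, w0   [¬→-rule on 1]
4. □p3, w1   [◇-rule on 2: fresh world w1, w0Rw1]
5. p3, w0   [□-rule on 4 via w1Rw0]
Accessibility: w0Rw0, w0Rw1, w1Rw0, w1Rw1
Branch closes: p3 and ¬p3 both at w0.
Every branch closes (one shown): valid in S5.
S4-tableau for the negation ¬(◇□p3 → p3):
1. ¬(◇□p3 → p3), w0
2. ◇□p3, w0   [¬→-rule on 1]
3. ¬p3, w0   [¬→-rule on 1]
4. □p3, w1   [◇-rule on 2: fresh world w1, w0Rw1]
5. p3, w1   [□-rule on 4 via w1Rw1]
Accessibility: w0Rw0, w0Rw1, w1Rw1
Complete open branch: countermodel on an S4-frame, so not valid in S4, nor in K, T (the same frame is also a K-frame and a T-frame).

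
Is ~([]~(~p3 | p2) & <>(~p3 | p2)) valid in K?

Yes, valid

Tableau for the negation []~(~p3 | p2) & <>(~p3 | p2):
1. []~(~p3 | p2) & <>(~p3 | p2), 0
2. []~(~p3 | p2), 0
3. <>(~p3 | p2), 0
4. ~p3 | p2, 1
5. ~(~p3 | p2), 1
6. p3, 1
7. ~p2, 1
8. p2, 1
Accessibility: 0R1
Branch closes: p2 and ~p2 both at 1.
All branches of the negation close; one closing branch shown above.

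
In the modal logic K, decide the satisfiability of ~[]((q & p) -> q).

1. ~[]((q & p) -> q), u
2. ~((q & p) -> q), v
3. q & p, v
4. ~q, v
5. q, v
6. p, v
Accessibility: uRv
Branch closes: q and ~q both at v.
Every branch closes; the branch above is one of them.

Unsatisfiable (every branch closes)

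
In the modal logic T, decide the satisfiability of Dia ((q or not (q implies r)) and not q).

Unsatisfiable

1. Dia ((q or not (q implies r)) and not q), u
2. (q or not (q implies r)) and not q, v
3. q or not (q implies r), v
4. not q, v
5. not (q implies r), v
6. q, v
7. not r, v
Accessibility: uRu, uRv, vRv
Branch closes: q and not q both at v.
Every branch closes; the branch above is one of them.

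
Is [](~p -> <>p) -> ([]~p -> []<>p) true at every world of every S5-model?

Tableau for the negation ~([](~p -> <>p) -> ([]~p -> []<>p)):
1. ~([](~p -> <>p) -> ([]~p -> []<>p)), 0
2. [](~p -> <>p), 0   [~->-rule on 1]
3. ~([]~p -> []<>p), 0   [~->-rule on 1]
4. []~p, 0   [~->-rule on 3]
5. ~[]<>p, 0   [~->-rule on 3]
6. ~p -> <>p, 0   [[]-rule on 2 via 0R0]
7. ~p, 0   [[]-rule on 4 via 0R0]
8. <>p, 0   [->-rule on 6 (branches; this branch)]
9. ~<>p, 1   [~[]-rule on 5: fresh world 1, 0R1]
10. ~p -> <>p, 1   [[]-rule on 2 via 0R1]
11. ~p, 1   [[]-rule on 4 via 0R1]
12. <>p, 1   [->-rule on 10 (branches; this branch)]
13. p, 2   [<>-rule on 8: fresh world 2, 0R2]
14. ~p -> <>p, 2   [[]-rule on 2 via 0R2]
15. ~p, 2   [[]-rule on 4 via 0R2]
Accessibility: 0R0, 0R1, 0R2, 1R0, 1R1, 1R2, 2R0, 2R1, 2R2
Branch closes: p and ~p both at 2.
Every branch of the negation's tableau closes; the branch above is one of them.

Valid in S5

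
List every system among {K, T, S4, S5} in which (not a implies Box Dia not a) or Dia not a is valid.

K-tableau for the negation not ((not a implies Box Dia not a) or Dia not a):
1. not ((not a implies Box Dia not a) or Dia not a), 0
2. not (not a implies Box Dia not a), 0   [neg-or-rule on 1]
3. not Dia not a, 0   [neg-or-rule on 1]
4. not a, 0   [neg-implies-rule on 2]
5. not Box Dia not a, 0   [neg-implies-rule on 2]
6. not Dia not a, 1   [neg-Box-rule on 5: fresh world 1, 0R1]
7. a, 1   [neg-Dia-rule on 3 via 0R1]
Accessibility: 0R1
Complete open branch: countermodel on a K-frame, so not valid in K.
T-tableau for the negation not ((not a implies Box Dia not a) or Dia not a):
1. not ((not a implies Box Dia not a) or Dia not a), 0
2. not (not a implies Box Dia not a), 0   [neg-or-rule on 1]
3. not Dia not a, 0   [neg-or-rule on 1]
4. not a, 0   [neg-implies-rule on 2]
5. not Box Dia not a, 0   [neg-implies-rule on 2]
6. a, 0   [neg-Dia-rule on 3 via 0R0]
Accessibility: 0R0
Branch closes: a and not a both at 0.
Every branch closes (one shown): valid in T, hence also in S4, S5 (every theorem of T is a theorem of S4 and S5).

T, S4, S5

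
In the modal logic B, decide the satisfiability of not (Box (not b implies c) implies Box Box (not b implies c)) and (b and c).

1. not (Box (not b implies c) implies Box Box (not b implies c)) and (b and c), w0
2. not (Box (not b implies c) implies Box Box (not b implies c)), w0   [and-rule on 1]
3. b and c, w0   [and-rule on 1]
4. Box (not b implies c), w0   [neg-implies-rule on 2]
5. not Box Box (not b implies c), w0   [neg-implies-rule on 2]
6. b, w0   [and-rule on 3]
7. c, w0   [and-rule on 3]
8. not b implies c, w0   [Box-rule on 4 via w0Rw0]
9. not Box (not b implies c), w1   [neg-Box-rule on 5: fresh world w1, w0Rw1]
10. not b implies c, w1   [Box-rule on 4 via w0Rw1]
11. c, w1   [implies-rule on 10 (branches; this branch)]
12. not (not b implies c), w2   [neg-Box-rule on 9: fresh world w2, w1Rw2]
13. not b, w2   [neg-implies-rule on 12]
14. not c, w2   [neg-implies-rule on 12]
Accessibility: w0Rw0, w0Rw1, w1Rw0, w1Rw1, w1Rw2, w2Rw1, w2Rw2

Yes, satisfiable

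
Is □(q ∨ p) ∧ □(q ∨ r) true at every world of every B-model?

Tableau for the negation ¬(□(q ∨ p) ∧ □(q ∨ r)):
1. ¬(□(q ∨ p) ∧ □(q ∨ r)), u
2. ¬□(q ∨ r), u
3. ¬(q ∨ r), v
4. ¬q, v
5. ¬r, v
Accessibility: uRu, uRv, vRu, vRv
The negation has an open branch (countermodel exists).

Invalid (countermodel exists)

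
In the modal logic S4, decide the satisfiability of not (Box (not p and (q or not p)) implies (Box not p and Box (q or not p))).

1. not (Box (not p and (q or not p)) implies (Box not p and Box (q or not p))), 0
2. Box (not p and (q or not p)), 0
3. not (Box not p and Box (q or not p)), 0
4. not p and (q or not p), 0
5. not p, 0
6. q or not p, 0
7. not Box (q or not p), 0
8. not (q or not p), 1
9. not q, 1
10. p, 1
11. not p and (q or not p), 1
12. not p, 1
13. q or not p, 1
Accessibility: 0R0, 0R1, 1R1
Branch closes: p and not p both at 1.
All branches of the tableau close; one closing branch shown above.

No, unsatisfiable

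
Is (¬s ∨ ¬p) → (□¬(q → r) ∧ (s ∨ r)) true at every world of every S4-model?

Invalid (countermodel exists)

Tableau for the negation ¬((¬s ∨ ¬p) → (□¬(q → r) ∧ (s ∨ r))):
1. ¬((¬s ∨ ¬p) → (□¬(q → r) ∧ (s ∨ r))), u
2. ¬s ∨ ¬p, u
3. ¬(□¬(q → r) ∧ (s ∨ r)), u
4. ¬p, u
5. ¬(s ∨ r), u
6. ¬s, u
7. ¬r, u
Accessibility: uRu
The negation has an open branch (countermodel exists).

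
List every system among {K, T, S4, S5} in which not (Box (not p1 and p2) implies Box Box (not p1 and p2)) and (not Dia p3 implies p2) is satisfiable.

S4-tableau for the formula:
1. not (Box (not p1 and p2) implies Box Box (not p1 and p2)) and (not Dia p3 implies p2), u
2. not (Box (not p1 and p2) implies Box Box (not p1 and p2)), u   [and-rule on 1]
3. not Dia p3 implies p2, u   [and-rule on 1]
4. Box (not p1 and p2), u   [neg-implies-rule on 2]
5. not Box Box (not p1 and p2), u   [neg-implies-rule on 2]
6. not p1 and p2, u   [Box-rule on 4 via uRu]
7. not p1, u   [and-rule on 6]
8. p2, u   [and-rule on 6]
9. Dia p3, u   [implies-rule on 3 (branches; this branch)]
10. not Box (not p1 and p2), v   [neg-Box-rule on 5: fresh world v, uRv]
11. not p1 and p2, v   [Box-rule on 4 via uRv]
12. not p1, v   [and-rule on 11]
13. p2, v   [and-rule on 11]
14. p3, w   [Dia-rule on 9: fresh world w, uRw]
15. not p1 and p2, w   [Box-rule on 4 via uRw]
16. not p1, w   [and-rule on 15]
17. p2, w   [and-rule on 15]
18. not (not p1 and p2), x   [neg-Box-rule on 10: fresh world x, vRx]
19. not p1 and p2, x   [Box-rule on 4 via uRx]
20. not p1, x   [and-rule on 19]
21. p2, x   [and-rule on 19]
22. not p2, x   [neg-and-rule on 18 (branches; this branch)]
Accessibility: uRu, uRv, uRw, uRx, vRv, vRx, wRw, xRx
Branch closes: p2 and not p2 both at x.
Every branch closes (one shown): unsatisfiable in S4, hence also in S5 (every S5-frame is an S4-frame).
T-tableau for the formula:
1. not (Box (not p1 and p2) implies Box Box (not p1 and p2)) and (not Dia p3 implies p2), u
2. not (Box (not p1 and p2) implies Box Box (not p1 and p2)), u   [and-rule on 1]
3. not Dia p3 implies p2, u   [and-rule on 1]
4. Box (not p1 and p2), u   [neg-implies-rule on 2]
5. not Box Box (not p1 and p2), u   [neg-implies-rule on 2]
6. not p1 and p2, u   [Box-rule on 4 via uRu]
7. not p1, u   [and-rule on 6]
8. p2, u   [and-rule on 6]
9. not Box (not p1 and p2), v   [neg-Box-rule on 5: fresh world v, uRv]
10. not p1 and p2, v   [Box-rule on 4 via uRv]
11. not p1, v   [and-rule on 10]
12. p2, v   [and-rule on 10]
13. not (not p1 and p2), w   [neg-Box-rule on 9: fresh world w, vRw]
14. not p2, w   [neg-and-rule on 13 (branches; this branch)]
Accessibility: uRu, uRv, vRv, vRw, wRw
Complete open branch: satisfiable in T, hence also in K (this T-model is also a K-model).

K, T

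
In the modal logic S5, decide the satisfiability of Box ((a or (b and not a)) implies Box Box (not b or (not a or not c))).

Satisfiable (open branch found)

1. Box ((a or (b and not a)) implies Box Box (not b or (not a or not c))), u
2. (a or (b and not a)) implies Box Box (not b or (not a or not c)), u   [Box-rule on 1 via uRu]
3. Box Box (not b or (not a or not c)), u   [implies-rule on 2 (branches; this branch)]
4. Box (not b or (not a or not c)), u   [Box-rule on 3 via uRu]
5. not b or (not a or not c), u   [Box-rule on 4 via uRu]
6. not a or not c, u   [or-rule on 5 (branches; this branch)]
7. not c, u   [or-rule on 6 (branches; this branch)]
Accessibility: uRu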